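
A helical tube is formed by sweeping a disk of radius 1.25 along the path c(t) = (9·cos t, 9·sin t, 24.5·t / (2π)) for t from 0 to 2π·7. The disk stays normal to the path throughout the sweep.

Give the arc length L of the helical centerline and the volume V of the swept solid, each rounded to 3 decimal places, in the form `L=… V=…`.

L=431.396 V=2117.608

2πR = 2π·9 = 56.548668
per-turn = √(56.548668² + 24.5²) = √(3197.7518 + 600.25) = √3798.0018 = 61.627931
L = 7 × 61.627931 = 431.395514
V = π·1.25² × L = 4.908739 × 431.395514 = 2117.607777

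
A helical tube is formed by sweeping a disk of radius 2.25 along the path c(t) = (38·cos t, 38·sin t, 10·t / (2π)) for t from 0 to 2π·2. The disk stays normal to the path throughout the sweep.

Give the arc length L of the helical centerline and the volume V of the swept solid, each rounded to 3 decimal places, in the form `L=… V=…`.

2πR = 2π·38 = 238.761042
per-turn = √(238.761042² + 10²) = √(57006.8350 + 100) = √57106.8350 = 238.970364
L = 2 × 238.970364 = 477.940729
V = π·2.25² × L = 15.904313 × 477.940729 = 7601.318852

L=477.941 V=7601.319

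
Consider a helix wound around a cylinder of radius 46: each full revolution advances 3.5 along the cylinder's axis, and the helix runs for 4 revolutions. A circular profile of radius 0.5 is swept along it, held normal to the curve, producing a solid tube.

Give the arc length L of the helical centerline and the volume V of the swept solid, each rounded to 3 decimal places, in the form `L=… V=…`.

L=1156.191 V=908.070

2πR = 2π·46 = 289.026524
per-turn = √(289.026524² + 3.5²) = √(83536.3317 + 12.25) = √83548.5817 = 289.047715
L = 4 × 289.047715 = 1156.190861
V = π·0.5² × L = 0.785398 × 1156.190861 = 908.070179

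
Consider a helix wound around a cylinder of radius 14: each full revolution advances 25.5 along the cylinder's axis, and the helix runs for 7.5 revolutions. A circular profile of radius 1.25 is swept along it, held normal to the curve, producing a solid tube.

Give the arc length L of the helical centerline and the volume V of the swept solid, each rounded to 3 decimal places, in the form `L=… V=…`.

2πR = 2π·14 = 87.964594
per-turn = √(87.964594² + 25.5²) = √(7737.7699 + 650.25) = √8388.0199 = 91.586134
L = 7.5 × 91.586134 = 686.896001
V = π·1.25² × L = 4.908739 × 686.896001 = 3371.792862

L=686.896 V=3371.793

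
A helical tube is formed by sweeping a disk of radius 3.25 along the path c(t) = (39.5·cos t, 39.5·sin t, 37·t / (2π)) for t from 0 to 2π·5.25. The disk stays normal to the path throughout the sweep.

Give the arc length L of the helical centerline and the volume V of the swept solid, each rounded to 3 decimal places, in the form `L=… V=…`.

L=1317.376 V=43714.568

2πR = 2π·39.5 = 248.185820
per-turn = √(248.185820² + 37²) = √(61596.2011 + 1369) = √62965.2011 = 250.928677
L = 5.25 × 250.928677 = 1317.375556
V = π·3.25² × L = 33.183072 × 1317.375556 = 43714.568443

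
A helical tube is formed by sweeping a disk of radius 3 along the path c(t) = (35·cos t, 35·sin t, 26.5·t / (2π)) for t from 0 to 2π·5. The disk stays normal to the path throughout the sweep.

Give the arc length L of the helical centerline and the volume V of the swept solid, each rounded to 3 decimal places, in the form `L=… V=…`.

2πR = 2π·35 = 219.911486
per-turn = √(219.911486² + 26.5²) = √(48361.0616 + 702.25) = √49063.3116 = 221.502396
L = 5 × 221.502396 = 1107.511981
V = π·3² × L = 28.274334 × 1107.511981 = 31314.163543

L=1107.512 V=31314.164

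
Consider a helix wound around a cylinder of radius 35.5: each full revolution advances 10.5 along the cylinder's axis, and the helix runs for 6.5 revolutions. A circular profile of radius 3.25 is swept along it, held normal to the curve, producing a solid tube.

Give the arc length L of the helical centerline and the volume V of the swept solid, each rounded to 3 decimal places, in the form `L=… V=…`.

2πR = 2π·35.5 = 223.053078
per-turn = √(223.053078² + 10.5²) = √(49752.6758 + 110.25) = √49862.9258 = 223.300080
L = 6.5 × 223.300080 = 1451.450521
V = π·3.25² × L = 33.183072 × 1451.450521 = 48163.587723

L=1451.451 V=48163.588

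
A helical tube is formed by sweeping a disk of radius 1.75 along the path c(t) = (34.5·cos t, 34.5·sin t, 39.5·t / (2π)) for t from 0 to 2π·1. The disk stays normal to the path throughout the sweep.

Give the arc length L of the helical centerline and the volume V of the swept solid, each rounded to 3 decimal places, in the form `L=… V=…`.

2πR = 2π·34.5 = 216.769893
per-turn = √(216.769893² + 39.5²) = √(46989.1866 + 1560.25) = √48549.4366 = 220.339367
L = 1 × 220.339367 = 220.339367
V = π·1.75² × L = 9.621128 × 220.339367 = 2119.913141

L=220.339 V=2119.913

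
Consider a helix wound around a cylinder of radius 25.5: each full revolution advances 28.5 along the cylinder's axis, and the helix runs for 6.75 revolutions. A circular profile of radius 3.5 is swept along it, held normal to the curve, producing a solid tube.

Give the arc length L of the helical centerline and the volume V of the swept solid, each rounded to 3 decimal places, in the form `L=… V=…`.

L=1098.470 V=42274.071

2πR = 2π·25.5 = 160.221225
per-turn = √(160.221225² + 28.5²) = √(25670.8410 + 812.25) = √26483.0910 = 162.736262
L = 6.75 × 162.736262 = 1098.469770
V = π·3.5² × L = 38.484510 × 1098.469770 = 42274.070860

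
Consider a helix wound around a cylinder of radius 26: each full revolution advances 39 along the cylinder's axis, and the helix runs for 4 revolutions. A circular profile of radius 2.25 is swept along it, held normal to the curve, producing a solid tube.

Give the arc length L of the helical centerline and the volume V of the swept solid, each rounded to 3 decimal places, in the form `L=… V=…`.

2πR = 2π·26 = 163.362818
per-turn = √(163.362818² + 39²) = √(26687.4103 + 1521) = √28208.4103 = 167.953596
L = 4 × 167.953596 = 671.814383
V = π·2.25² × L = 15.904313 × 671.814383 = 10684.746092

L=671.814 V=10684.746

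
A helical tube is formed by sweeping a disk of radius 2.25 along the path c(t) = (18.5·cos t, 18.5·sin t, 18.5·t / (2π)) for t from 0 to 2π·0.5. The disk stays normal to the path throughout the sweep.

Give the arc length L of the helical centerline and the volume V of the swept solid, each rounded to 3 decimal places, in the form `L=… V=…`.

2πR = 2π·18.5 = 116.238928
per-turn = √(116.238928² + 18.5²) = √(13511.4884 + 342.25) = √13853.7384 = 117.701905
L = 0.5 × 117.701905 = 58.850952
V = π·2.25² × L = 15.904313 × 58.850952 = 935.983957

L=58.851 V=935.984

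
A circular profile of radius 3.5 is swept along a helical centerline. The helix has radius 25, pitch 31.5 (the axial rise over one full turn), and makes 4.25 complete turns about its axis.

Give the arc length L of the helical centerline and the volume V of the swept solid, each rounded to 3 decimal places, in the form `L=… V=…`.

2πR = 2π·25 = 157.079633
per-turn = √(157.079633² + 31.5²) = √(24674.0110 + 992.25) = √25666.2610 = 160.206932
L = 4.25 × 160.206932 = 680.879460
V = π·3.5² × L = 38.484510 × 680.879460 = 26203.312400

L=680.879 V=26203.312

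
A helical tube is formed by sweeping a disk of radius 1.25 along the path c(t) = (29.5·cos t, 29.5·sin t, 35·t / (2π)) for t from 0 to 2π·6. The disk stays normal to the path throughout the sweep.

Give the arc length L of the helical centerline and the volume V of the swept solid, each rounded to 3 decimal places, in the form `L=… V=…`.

2πR = 2π·29.5 = 185.353967
per-turn = √(185.353967² + 35²) = √(34356.0929 + 1225) = √35581.0929 = 188.629512
L = 6 × 188.629512 = 1131.777074
V = π·1.25² × L = 4.908739 × 1131.777074 = 5555.597720

L=1131.777 V=5555.598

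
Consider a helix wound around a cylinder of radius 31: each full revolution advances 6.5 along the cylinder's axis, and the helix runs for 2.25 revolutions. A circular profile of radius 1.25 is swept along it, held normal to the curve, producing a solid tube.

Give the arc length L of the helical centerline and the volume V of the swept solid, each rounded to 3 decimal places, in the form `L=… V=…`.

L=438.496 V=2152.463

2πR = 2π·31 = 194.778745
per-turn = √(194.778745² + 6.5²) = √(37938.7593 + 42.25) = √37981.0093 = 194.887171
L = 2.25 × 194.887171 = 438.496134
V = π·1.25² × L = 4.908739 × 438.496134 = 2152.462865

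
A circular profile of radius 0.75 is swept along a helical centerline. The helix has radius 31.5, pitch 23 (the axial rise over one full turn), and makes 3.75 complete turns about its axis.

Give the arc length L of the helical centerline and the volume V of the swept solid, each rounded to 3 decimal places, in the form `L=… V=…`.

2πR = 2π·31.5 = 197.920337
per-turn = √(197.920337² + 23²) = √(39172.4599 + 529) = √39701.4599 = 199.252252
L = 3.75 × 199.252252 = 747.195944
V = π·0.75² × L = 1.767146 × 747.195944 = 1320.404226

L=747.196 V=1320.404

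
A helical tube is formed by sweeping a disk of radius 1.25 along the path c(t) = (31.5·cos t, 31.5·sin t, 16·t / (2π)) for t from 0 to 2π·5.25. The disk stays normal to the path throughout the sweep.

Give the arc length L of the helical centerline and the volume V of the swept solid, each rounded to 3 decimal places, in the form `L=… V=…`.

2πR = 2π·31.5 = 197.920337
per-turn = √(197.920337² + 16²) = √(39172.4599 + 256) = √39428.4599 = 198.566009
L = 5.25 × 198.566009 = 1042.471546
V = π·1.25² × L = 4.908739 × 1042.471546 = 5117.220237

L=1042.472 V=5117.220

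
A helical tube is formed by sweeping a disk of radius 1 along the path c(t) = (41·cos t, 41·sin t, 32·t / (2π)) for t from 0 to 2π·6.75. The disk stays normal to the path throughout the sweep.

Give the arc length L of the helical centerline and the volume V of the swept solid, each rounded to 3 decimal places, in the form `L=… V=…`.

2πR = 2π·41 = 257.610598
per-turn = √(257.610598² + 32²) = √(66363.2200 + 1024) = √67387.2200 = 259.590485
L = 6.75 × 259.590485 = 1752.235775
V = π·1² × L = 3.141593 × 1752.235775 = 5504.811038

L=1752.236 V=5504.811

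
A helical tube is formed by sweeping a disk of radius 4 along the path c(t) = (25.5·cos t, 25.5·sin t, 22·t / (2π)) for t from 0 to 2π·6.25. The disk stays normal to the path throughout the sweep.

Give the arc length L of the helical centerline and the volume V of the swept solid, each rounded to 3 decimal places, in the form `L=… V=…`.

2πR = 2π·25.5 = 160.221225
per-turn = √(160.221225² + 22²) = √(25670.8410 + 484) = √26154.8410 = 161.724584
L = 6.25 × 161.724584 = 1010.778650
V = π·4² × L = 50.265482 × 1010.778650 = 50807.276478

L=1010.779 V=50807.276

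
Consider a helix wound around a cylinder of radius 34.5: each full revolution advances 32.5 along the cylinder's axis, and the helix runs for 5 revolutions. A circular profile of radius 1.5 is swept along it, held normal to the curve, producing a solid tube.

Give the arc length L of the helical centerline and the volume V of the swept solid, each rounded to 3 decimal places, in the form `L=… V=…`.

2πR = 2π·34.5 = 216.769893
per-turn = √(216.769893² + 32.5²) = √(46989.1866 + 1056.25) = √48045.4366 = 219.192693
L = 5 × 219.192693 = 1095.963464
V = π·1.5² × L = 7.068583 × 1095.963464 = 7746.909224

L=1095.963 V=7746.909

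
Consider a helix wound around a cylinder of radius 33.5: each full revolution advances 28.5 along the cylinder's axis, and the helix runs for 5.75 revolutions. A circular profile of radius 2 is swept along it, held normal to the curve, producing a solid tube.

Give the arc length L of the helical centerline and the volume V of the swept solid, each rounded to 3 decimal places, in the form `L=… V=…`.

L=1221.343 V=15347.843

2πR = 2π·33.5 = 210.486708
per-turn = √(210.486708² + 28.5²) = √(44304.6542 + 812.25) = √45116.9042 = 212.407401
L = 5.75 × 212.407401 = 1221.342558
V = π·2² × L = 12.566371 × 1221.342558 = 15347.843229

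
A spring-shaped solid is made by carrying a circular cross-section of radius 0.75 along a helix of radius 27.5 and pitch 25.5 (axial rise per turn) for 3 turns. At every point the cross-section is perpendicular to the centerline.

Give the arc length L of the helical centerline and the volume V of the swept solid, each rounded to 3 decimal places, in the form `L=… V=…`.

L=523.977 V=925.944

2πR = 2π·27.5 = 172.787596
per-turn = √(172.787596² + 25.5²) = √(29855.5533 + 650.25) = √30505.8033 = 174.659106
L = 3 × 174.659106 = 523.977318
V = π·0.75² × L = 1.767146 × 523.977318 = 925.944352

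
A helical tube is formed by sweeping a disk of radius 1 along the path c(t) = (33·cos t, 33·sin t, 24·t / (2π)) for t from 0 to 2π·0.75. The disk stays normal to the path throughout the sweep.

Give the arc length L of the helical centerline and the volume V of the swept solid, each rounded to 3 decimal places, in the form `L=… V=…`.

2πR = 2π·33 = 207.345115
per-turn = √(207.345115² + 24²) = √(42991.9968 + 576) = √43567.9968 = 208.729482
L = 0.75 × 208.729482 = 156.547112
V = π·1² × L = 3.141593 × 156.547112 = 491.807256

L=156.547 V=491.807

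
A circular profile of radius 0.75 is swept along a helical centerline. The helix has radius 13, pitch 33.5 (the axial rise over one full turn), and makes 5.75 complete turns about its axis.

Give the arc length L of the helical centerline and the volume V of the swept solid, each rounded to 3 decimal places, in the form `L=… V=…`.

L=507.634 V=897.064

2πR = 2π·13 = 81.681409
per-turn = √(81.681409² + 33.5²) = √(6671.8526 + 1122.25) = √7794.1026 = 88.284215
L = 5.75 × 88.284215 = 507.634235
V = π·0.75² × L = 1.767146 × 507.634235 = 897.063740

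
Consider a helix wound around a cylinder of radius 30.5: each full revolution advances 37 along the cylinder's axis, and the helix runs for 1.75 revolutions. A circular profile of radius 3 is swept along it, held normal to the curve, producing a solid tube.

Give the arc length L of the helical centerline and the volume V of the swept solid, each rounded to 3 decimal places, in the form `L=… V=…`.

2πR = 2π·30.5 = 191.637152
per-turn = √(191.637152² + 37²) = √(36724.7980 + 1369) = √38093.7980 = 195.176325
L = 1.75 × 195.176325 = 341.558569
V = π·3² × L = 28.274334 × 341.558569 = 9657.341030

L=341.559 V=9657.341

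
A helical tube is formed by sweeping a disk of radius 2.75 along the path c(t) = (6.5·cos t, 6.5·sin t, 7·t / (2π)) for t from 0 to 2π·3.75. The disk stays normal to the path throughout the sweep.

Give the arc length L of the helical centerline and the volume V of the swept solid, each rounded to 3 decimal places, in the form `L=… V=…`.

2πR = 2π·6.5 = 40.840704
per-turn = √(40.840704² + 7²) = √(1667.9631 + 49) = √1716.9631 = 41.436254
L = 3.75 × 41.436254 = 155.385952
V = π·2.75² × L = 23.758294 × 155.385952 = 3691.705210

L=155.386 V=3691.705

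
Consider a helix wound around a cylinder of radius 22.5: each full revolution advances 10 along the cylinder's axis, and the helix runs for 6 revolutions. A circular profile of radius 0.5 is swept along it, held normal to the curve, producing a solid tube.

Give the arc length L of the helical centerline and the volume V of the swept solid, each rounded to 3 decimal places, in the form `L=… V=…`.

L=850.349 V=667.863

2πR = 2π·22.5 = 141.371669
per-turn = √(141.371669² + 10²) = √(19985.9489 + 100) = √20085.9489 = 141.724906
L = 6 × 141.724906 = 850.349435
V = π·0.5² × L = 0.785398 × 850.349435 = 667.862884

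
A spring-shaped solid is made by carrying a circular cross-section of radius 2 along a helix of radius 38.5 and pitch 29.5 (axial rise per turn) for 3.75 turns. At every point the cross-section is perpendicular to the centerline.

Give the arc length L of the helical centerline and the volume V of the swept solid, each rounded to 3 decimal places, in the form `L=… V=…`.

2πR = 2π·38.5 = 241.902634
per-turn = √(241.902634² + 29.5²) = √(58516.8845 + 870.25) = √59387.1345 = 243.694757
L = 3.75 × 243.694757 = 913.855338
V = π·2² × L = 12.566371 × 913.855338 = 11483.844865

L=913.855 V=11483.845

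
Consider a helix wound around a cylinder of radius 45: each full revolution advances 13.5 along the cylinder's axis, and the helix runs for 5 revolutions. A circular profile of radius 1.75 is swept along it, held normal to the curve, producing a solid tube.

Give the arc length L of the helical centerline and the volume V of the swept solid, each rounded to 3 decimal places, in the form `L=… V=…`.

2πR = 2π·45 = 282.743339
per-turn = √(282.743339² + 13.5²) = √(79943.7956 + 182.25) = √80126.0456 = 283.065444
L = 5 × 283.065444 = 1415.327221
V = π·1.75² × L = 9.621128 × 1415.327221 = 13617.043645

L=1415.327 V=13617.044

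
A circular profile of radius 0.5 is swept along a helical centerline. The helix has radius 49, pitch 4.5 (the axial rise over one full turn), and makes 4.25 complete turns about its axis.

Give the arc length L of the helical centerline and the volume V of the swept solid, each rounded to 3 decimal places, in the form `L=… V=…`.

2πR = 2π·49 = 307.876080
per-turn = √(307.876080² + 4.5²) = √(94787.6807 + 20.25) = √94807.9307 = 307.908965
L = 4.25 × 307.908965 = 1308.613101
V = π·0.5² × L = 0.785398 × 1308.613101 = 1027.782326

L=1308.613 V=1027.782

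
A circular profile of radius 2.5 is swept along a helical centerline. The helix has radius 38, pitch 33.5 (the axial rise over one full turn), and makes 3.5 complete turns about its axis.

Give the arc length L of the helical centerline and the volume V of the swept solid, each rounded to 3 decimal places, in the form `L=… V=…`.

2πR = 2π·38 = 238.761042
per-turn = √(238.761042² + 33.5²) = √(57006.8350 + 1122.25) = √58129.0850 = 241.099741
L = 3.5 × 241.099741 = 843.849093
V = π·2.5² × L = 19.634954 × 843.849093 = 16568.938193

L=843.849 V=16568.938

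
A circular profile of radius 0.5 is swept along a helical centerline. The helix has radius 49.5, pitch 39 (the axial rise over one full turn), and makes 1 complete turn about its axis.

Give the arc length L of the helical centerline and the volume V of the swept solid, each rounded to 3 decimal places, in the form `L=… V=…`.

L=313.453 V=246.186

2πR = 2π·49.5 = 311.017673
per-turn = √(311.017673² + 39²) = √(96731.9927 + 1521) = √98252.9927 = 313.453334
L = 1 × 313.453334 = 313.453334
V = π·0.5² × L = 0.785398 × 313.453334 = 246.185673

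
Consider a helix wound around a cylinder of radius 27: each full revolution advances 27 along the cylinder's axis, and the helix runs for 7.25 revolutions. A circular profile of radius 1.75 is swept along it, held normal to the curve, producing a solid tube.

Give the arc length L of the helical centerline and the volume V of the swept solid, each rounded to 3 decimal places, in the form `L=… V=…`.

2πR = 2π·27 = 169.646003
per-turn = √(169.646003² + 27²) = √(28779.7664 + 729) = √29508.7664 = 171.781159
L = 7.25 × 171.781159 = 1245.413400
V = π·1.75² × L = 9.621128 × 1245.413400 = 11982.281109

L=1245.413 V=11982.281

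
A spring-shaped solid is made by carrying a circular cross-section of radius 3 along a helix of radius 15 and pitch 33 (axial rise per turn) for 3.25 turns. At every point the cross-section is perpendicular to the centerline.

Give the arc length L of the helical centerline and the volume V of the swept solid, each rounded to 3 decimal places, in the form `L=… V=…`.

2πR = 2π·15 = 94.247780
per-turn = √(94.247780² + 33²) = √(8882.6440 + 1089) = √9971.6440 = 99.858119
L = 3.25 × 99.858119 = 324.538887
V = π·3² × L = 28.274334 × 324.538887 = 9176.120856

L=324.539 V=9176.121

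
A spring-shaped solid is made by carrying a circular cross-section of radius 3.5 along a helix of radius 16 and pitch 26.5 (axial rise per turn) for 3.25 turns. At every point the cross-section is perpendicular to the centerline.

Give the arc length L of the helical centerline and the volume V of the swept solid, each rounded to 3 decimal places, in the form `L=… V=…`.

L=337.886 V=13003.389

2πR = 2π·16 = 100.530965
per-turn = √(100.530965² + 26.5²) = √(10106.4749 + 702.25) = √10808.7249 = 103.965018
L = 3.25 × 103.965018 = 337.886308
V = π·3.5² × L = 38.484510 × 337.886308 = 13003.388984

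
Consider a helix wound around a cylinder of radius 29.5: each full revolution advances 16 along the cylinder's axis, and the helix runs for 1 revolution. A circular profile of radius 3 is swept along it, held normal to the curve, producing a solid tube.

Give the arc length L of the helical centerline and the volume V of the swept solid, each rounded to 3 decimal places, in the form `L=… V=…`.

L=186.043 V=5260.249

2πR = 2π·29.5 = 185.353967
per-turn = √(185.353967² + 16²) = √(34356.0929 + 256) = √34612.0929 = 186.043256
L = 1 × 186.043256 = 186.043256
V = π·3² × L = 28.274334 × 186.043256 = 5260.249123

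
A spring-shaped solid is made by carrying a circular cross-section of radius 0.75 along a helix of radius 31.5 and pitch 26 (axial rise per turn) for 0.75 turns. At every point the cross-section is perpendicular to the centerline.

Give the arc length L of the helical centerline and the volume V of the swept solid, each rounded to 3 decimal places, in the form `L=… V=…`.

L=149.716 V=264.569

2πR = 2π·31.5 = 197.920337
per-turn = √(197.920337² + 26²) = √(39172.4599 + 676) = √39848.4599 = 199.620790
L = 0.75 × 199.620790 = 149.715593
V = π·0.75² × L = 1.767146 × 149.715593 = 264.569291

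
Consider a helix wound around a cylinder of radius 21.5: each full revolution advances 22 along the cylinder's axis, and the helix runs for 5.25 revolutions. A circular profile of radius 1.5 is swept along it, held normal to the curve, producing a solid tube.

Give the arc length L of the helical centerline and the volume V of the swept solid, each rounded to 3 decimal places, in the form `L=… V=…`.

L=718.558 V=5079.187

2πR = 2π·21.5 = 135.088484
per-turn = √(135.088484² + 22²) = √(18248.8985 + 484) = √18732.8985 = 136.868179
L = 5.25 × 136.868179 = 718.557942
V = π·1.5² × L = 7.068583 × 718.557942 = 5079.186791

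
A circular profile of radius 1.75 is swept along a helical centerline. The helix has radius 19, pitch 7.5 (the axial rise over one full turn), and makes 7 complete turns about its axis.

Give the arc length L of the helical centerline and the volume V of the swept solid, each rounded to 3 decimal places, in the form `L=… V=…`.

2πR = 2π·19 = 119.380521
per-turn = √(119.380521² + 7.5²) = √(14251.7088 + 56.25) = √14307.9588 = 119.615880
L = 7 × 119.615880 = 837.311160
V = π·1.75² × L = 9.621128 × 837.311160 = 8055.877431

L=837.311 V=8055.877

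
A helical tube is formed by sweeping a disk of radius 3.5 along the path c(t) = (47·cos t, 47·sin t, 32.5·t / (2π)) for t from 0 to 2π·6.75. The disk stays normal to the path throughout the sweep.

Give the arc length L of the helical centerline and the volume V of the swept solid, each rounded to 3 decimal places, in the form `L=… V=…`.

L=2005.376 V=77175.903

2πR = 2π·47 = 295.309709
per-turn = √(295.309709² + 32.5²) = √(87207.8245 + 1056.25) = √88264.0745 = 297.092704
L = 6.75 × 297.092704 = 2005.375749
V = π·3.5² × L = 38.484510 × 2005.375749 = 77175.903071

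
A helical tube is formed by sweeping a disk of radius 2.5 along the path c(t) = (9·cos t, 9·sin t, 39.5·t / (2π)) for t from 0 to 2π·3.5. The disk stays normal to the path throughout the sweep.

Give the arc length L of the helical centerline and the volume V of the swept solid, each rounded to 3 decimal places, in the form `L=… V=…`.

2πR = 2π·9 = 56.548668
per-turn = √(56.548668² + 39.5²) = √(3197.7518 + 1560.25) = √4758.0018 = 68.978271
L = 3.5 × 68.978271 = 241.423947
V = π·2.5² × L = 19.634954 × 241.423947 = 4740.348122

L=241.424 V=4740.348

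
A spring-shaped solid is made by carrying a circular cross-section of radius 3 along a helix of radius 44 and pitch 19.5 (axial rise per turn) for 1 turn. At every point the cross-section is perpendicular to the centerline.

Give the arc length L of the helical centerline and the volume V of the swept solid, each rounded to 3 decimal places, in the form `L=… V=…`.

L=277.147 V=7836.147

2πR = 2π·44 = 276.460154
per-turn = √(276.460154² + 19.5²) = √(76430.2165 + 380.25) = √76810.4665 = 277.147012
L = 1 × 277.147012 = 277.147012
V = π·3² × L = 28.274334 × 277.147012 = 7836.147163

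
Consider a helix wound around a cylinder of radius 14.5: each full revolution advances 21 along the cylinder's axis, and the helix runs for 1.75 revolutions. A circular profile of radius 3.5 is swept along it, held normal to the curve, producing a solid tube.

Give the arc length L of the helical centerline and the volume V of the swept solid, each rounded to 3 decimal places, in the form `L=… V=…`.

L=163.616 V=6296.699

2πR = 2π·14.5 = 91.106187
per-turn = √(91.106187² + 21²) = √(8300.3373 + 441) = √8741.3373 = 93.495119
L = 1.75 × 93.495119 = 163.616458
V = π·3.5² × L = 38.484510 × 163.616458 = 6296.699234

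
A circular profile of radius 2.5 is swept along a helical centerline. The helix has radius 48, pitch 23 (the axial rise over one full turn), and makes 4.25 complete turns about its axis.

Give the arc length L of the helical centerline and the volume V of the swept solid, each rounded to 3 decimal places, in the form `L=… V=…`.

2πR = 2π·48 = 301.592895
per-turn = √(301.592895² + 23²) = √(90958.2742 + 529) = √91487.2742 = 302.468633
L = 4.25 × 302.468633 = 1285.491692
V = π·2.5² × L = 19.634954 × 1285.491692 = 25240.570344

L=1285.492 V=25240.570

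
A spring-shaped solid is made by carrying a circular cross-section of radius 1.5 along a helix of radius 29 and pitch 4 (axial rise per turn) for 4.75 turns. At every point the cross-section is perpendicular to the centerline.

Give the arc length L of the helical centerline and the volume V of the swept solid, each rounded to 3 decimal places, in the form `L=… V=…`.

2πR = 2π·29 = 182.212374
per-turn = √(182.212374² + 4²) = √(33201.3492 + 16) = √33217.3492 = 182.256273
L = 4.75 × 182.256273 = 865.717299
V = π·1.5² × L = 7.068583 × 865.717299 = 6119.394988

L=865.717 V=6119.395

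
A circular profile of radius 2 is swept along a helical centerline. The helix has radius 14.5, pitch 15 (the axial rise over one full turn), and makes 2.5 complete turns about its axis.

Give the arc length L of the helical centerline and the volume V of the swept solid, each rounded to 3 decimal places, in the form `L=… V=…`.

L=230.832 V=2900.719

2πR = 2π·14.5 = 91.106187
per-turn = √(91.106187² + 15²) = √(8300.3373 + 225) = √8525.3373 = 92.332753
L = 2.5 × 92.332753 = 230.831883
V = π·2² × L = 12.566371 × 230.831883 = 2900.718989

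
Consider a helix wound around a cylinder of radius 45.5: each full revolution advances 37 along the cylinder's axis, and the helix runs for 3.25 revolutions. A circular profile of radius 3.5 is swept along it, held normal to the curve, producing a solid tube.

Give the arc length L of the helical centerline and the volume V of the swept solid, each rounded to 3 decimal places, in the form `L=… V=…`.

2πR = 2π·45.5 = 285.884931
per-turn = √(285.884931² + 37²) = √(81730.1940 + 1369) = √83099.1940 = 288.269308
L = 3.25 × 288.269308 = 936.875252
V = π·3.5² × L = 38.484510 × 936.875252 = 36055.184996

L=936.875 V=36055.185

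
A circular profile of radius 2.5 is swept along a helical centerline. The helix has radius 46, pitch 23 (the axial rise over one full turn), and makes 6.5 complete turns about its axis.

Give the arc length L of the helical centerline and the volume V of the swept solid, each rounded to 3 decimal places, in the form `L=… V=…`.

2πR = 2π·46 = 289.026524
per-turn = √(289.026524² + 23²) = √(83536.3317 + 529) = √84065.3317 = 289.940221
L = 6.5 × 289.940221 = 1884.611435
V = π·2.5² × L = 19.634954 × 1884.611435 = 37004.259001

L=1884.611 V=37004.259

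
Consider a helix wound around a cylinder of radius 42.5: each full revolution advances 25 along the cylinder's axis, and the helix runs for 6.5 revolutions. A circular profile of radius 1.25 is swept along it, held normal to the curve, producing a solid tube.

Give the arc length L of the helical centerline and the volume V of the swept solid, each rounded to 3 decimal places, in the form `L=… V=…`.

L=1743.320 V=8557.502

2πR = 2π·42.5 = 267.035376
per-turn = √(267.035376² + 25²) = √(71307.8918 + 625) = √71932.8918 = 268.203079
L = 6.5 × 268.203079 = 1743.320016
V = π·1.25² × L = 4.908739 × 1743.320016 = 8557.502118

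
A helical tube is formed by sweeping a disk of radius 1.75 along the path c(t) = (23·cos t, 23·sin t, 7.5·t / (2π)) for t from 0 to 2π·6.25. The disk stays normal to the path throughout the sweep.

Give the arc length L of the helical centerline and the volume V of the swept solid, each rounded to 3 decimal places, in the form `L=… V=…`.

L=904.423 V=8701.573

2πR = 2π·23 = 144.513262
per-turn = √(144.513262² + 7.5²) = √(20884.0829 + 56.25) = √20940.3329 = 144.707750
L = 6.25 × 144.707750 = 904.423438
V = π·1.75² × L = 9.621128 × 904.423438 = 8701.573208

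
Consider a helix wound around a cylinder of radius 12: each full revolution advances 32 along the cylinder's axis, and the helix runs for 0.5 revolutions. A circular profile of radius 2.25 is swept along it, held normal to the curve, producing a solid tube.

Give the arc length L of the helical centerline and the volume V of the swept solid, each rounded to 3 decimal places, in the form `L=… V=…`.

L=40.954 V=651.344

2πR = 2π·12 = 75.398224
per-turn = √(75.398224² + 32²) = √(5684.8921 + 1024) = √6708.8921 = 81.907827
L = 0.5 × 81.907827 = 40.953914
V = π·2.25² × L = 15.904313 × 40.953914 = 651.343852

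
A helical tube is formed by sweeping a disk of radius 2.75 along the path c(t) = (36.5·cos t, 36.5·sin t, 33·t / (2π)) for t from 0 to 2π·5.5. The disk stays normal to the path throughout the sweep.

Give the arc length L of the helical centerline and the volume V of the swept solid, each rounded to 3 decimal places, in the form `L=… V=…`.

L=1274.341 V=30276.166

2πR = 2π·36.5 = 229.336264
per-turn = √(229.336264² + 33²) = √(52595.1219 + 1089) = √53684.1219 = 231.698342
L = 5.5 × 231.698342 = 1274.340883
V = π·2.75² × L = 23.758294 × 1274.340883 = 30276.165919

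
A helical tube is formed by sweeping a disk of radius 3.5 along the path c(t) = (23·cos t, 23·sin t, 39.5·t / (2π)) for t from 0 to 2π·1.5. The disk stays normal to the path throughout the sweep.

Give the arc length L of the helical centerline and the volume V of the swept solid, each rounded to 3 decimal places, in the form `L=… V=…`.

L=224.721 V=8648.297

2πR = 2π·23 = 144.513262
per-turn = √(144.513262² + 39.5²) = √(20884.0829 + 1560.25) = √22444.3329 = 149.814328
L = 1.5 × 149.814328 = 224.721492
V = π·3.5² × L = 38.484510 × 224.721492 = 8648.296515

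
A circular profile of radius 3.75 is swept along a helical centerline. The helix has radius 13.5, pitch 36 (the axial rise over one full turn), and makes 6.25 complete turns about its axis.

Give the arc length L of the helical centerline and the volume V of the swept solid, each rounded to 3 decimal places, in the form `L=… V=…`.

2πR = 2π·13.5 = 84.823002
per-turn = √(84.823002² + 36²) = √(7194.9416 + 1296) = √8490.9416 = 92.146305
L = 6.25 × 92.146305 = 575.914409
V = π·3.75² × L = 44.178647 × 575.914409 = 25443.119203

L=575.914 V=25443.119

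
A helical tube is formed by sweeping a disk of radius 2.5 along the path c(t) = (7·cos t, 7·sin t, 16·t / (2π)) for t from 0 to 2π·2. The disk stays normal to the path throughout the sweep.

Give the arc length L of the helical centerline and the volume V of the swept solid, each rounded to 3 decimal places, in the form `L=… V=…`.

L=93.604 V=1837.917

2πR = 2π·7 = 43.982297
per-turn = √(43.982297² + 16²) = √(1934.4425 + 256) = √2190.4425 = 46.802163
L = 2 × 46.802163 = 93.604326
V = π·2.5² × L = 19.634954 × 93.604326 = 1837.916644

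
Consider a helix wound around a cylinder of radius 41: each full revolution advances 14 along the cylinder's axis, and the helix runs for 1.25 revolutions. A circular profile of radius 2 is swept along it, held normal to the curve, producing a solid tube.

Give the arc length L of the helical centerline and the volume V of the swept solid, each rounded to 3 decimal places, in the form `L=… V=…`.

2πR = 2π·41 = 257.610598
per-turn = √(257.610598² + 14²) = √(66363.2200 + 196) = √66559.2200 = 257.990736
L = 1.25 × 257.990736 = 322.488420
V = π·2² × L = 12.566371 × 322.488420 = 4052.509009

L=322.488 V=4052.509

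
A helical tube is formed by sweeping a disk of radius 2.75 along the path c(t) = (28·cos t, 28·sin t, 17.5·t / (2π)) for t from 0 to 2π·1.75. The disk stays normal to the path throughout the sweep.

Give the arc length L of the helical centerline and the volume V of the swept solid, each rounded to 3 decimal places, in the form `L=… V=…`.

L=309.395 V=7350.709

2πR = 2π·28 = 175.929189
per-turn = √(175.929189² + 17.5²) = √(30951.0794 + 306.25) = √31257.3294 = 176.797425
L = 1.75 × 176.797425 = 309.395493
V = π·2.75² × L = 23.758294 × 309.395493 = 7350.709230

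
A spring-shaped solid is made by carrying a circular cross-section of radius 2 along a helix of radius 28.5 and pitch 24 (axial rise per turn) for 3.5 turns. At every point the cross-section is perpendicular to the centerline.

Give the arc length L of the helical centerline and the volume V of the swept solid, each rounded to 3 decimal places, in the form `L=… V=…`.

L=632.352 V=7946.366

2πR = 2π·28.5 = 179.070781
per-turn = √(179.070781² + 24²) = √(32066.3447 + 576) = √32642.3447 = 180.671926
L = 3.5 × 180.671926 = 632.351740
V = π·2² × L = 12.566371 × 632.351740 = 7946.366318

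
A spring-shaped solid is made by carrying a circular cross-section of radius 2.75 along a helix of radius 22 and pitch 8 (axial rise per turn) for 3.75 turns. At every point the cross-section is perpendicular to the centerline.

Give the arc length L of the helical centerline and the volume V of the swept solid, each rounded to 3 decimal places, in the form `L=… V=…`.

2πR = 2π·22 = 138.230077
per-turn = √(138.230077² + 8²) = √(19107.5541 + 64) = √19171.5541 = 138.461381
L = 3.75 × 138.461381 = 519.230180
V = π·2.75² × L = 23.758294 × 519.230180 = 12336.023500

L=519.230 V=12336.023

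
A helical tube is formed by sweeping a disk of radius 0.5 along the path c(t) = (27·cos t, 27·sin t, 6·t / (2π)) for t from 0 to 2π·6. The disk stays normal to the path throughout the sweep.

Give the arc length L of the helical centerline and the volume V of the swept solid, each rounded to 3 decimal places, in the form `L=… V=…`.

L=1018.512 V=799.938

2πR = 2π·27 = 169.646003
per-turn = √(169.646003² + 6²) = √(28779.7664 + 36) = √28815.7664 = 169.752073
L = 6 × 169.752073 = 1018.512441
V = π·0.5² × L = 0.785398 × 1018.512441 = 799.937800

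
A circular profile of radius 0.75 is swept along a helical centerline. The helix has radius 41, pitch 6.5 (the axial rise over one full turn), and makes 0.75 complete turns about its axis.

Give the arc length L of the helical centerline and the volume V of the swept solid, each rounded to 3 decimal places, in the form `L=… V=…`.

2πR = 2π·41 = 257.610598
per-turn = √(257.610598² + 6.5²) = √(66363.2200 + 42.25) = √66405.4700 = 257.692588
L = 0.75 × 257.692588 = 193.269441
V = π·0.75² × L = 1.767146 × 193.269441 = 341.535294

L=193.269 V=341.535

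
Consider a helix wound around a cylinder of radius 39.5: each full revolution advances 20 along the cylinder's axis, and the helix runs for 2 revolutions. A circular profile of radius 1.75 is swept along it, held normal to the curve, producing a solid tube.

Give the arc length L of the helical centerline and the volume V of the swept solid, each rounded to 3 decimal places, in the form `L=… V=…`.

L=497.981 V=4791.136

2πR = 2π·39.5 = 248.185820
per-turn = √(248.185820² + 20²) = √(61596.2011 + 400) = √61996.2011 = 248.990363
L = 2 × 248.990363 = 497.980727
V = π·1.75² × L = 9.621128 × 497.980727 = 4791.136066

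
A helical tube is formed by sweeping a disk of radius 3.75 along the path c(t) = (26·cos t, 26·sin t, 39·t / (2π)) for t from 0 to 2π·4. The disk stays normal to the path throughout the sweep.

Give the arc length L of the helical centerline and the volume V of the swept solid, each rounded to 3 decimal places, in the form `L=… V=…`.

L=671.814 V=29679.850

2πR = 2π·26 = 163.362818
per-turn = √(163.362818² + 39²) = √(26687.4103 + 1521) = √28208.4103 = 167.953596
L = 4 × 167.953596 = 671.814383
V = π·3.75² × L = 44.178647 × 671.814383 = 29679.850256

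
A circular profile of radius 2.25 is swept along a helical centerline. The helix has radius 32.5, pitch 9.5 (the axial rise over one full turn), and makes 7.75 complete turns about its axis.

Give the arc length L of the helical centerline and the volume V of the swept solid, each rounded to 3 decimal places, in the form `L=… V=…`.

L=1584.289 V=25197.027

2πR = 2π·32.5 = 204.203522
per-turn = √(204.203522² + 9.5²) = √(41699.0786 + 90.25) = √41789.3286 = 204.424384
L = 7.75 × 204.424384 = 1584.288973
V = π·2.25² × L = 15.904313 × 1584.288973 = 25197.027400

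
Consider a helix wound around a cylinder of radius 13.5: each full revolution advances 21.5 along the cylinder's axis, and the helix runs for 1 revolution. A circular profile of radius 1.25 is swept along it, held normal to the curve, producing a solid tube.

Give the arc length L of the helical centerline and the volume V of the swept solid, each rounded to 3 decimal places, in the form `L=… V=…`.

L=87.505 V=429.541

2πR = 2π·13.5 = 84.823002
per-turn = √(84.823002² + 21.5²) = √(7194.9416 + 462.25) = √7657.1916 = 87.505380
L = 1 × 87.505380 = 87.505380
V = π·1.25² × L = 4.908739 × 87.505380 = 429.541032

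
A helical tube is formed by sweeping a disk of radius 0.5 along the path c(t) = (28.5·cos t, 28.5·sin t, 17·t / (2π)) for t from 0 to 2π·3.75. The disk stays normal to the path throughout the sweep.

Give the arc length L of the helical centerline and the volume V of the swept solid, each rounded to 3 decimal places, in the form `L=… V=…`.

2πR = 2π·28.5 = 179.070781
per-turn = √(179.070781² + 17²) = √(32066.3447 + 289) = √32355.3447 = 179.875915
L = 3.75 × 179.875915 = 674.534680
V = π·0.5² × L = 0.785398 × 674.534680 = 529.778299

L=674.535 V=529.778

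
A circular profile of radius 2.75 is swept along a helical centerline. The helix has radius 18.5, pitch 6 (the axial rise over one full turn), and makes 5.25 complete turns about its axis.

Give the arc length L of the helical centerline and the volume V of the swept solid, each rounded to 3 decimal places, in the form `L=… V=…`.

2πR = 2π·18.5 = 116.238928
per-turn = √(116.238928² + 6²) = √(13511.4884 + 36) = √13547.4884 = 116.393679
L = 5.25 × 116.393679 = 611.066813
V = π·2.75² × L = 23.758294 × 611.066813 = 14517.905263

L=611.067 V=14517.905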